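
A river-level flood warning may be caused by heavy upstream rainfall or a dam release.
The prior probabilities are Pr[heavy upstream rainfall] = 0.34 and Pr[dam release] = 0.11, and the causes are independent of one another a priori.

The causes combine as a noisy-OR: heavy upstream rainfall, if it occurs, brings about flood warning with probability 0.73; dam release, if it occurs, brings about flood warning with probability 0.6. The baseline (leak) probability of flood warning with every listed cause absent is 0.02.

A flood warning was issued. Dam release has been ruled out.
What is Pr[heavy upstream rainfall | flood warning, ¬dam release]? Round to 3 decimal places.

Pr[heavy upstream rainfall | flood warning, ¬dam release] ≈ 0.950

Under noisy-OR, P(flood warning | causes) = 1 − (1−0.02)·∏(1−qᵢ) over the active causes.
P(flood warning | ¬dam release) = 0.02×0.66 + 0.7354×0.34 = 0.013200 + 0.250036 = 0.263236
Of this, 0.250036 comes from 0.7354×0.34 (the heavy upstream rainfall=true cases).
Hence the posterior is 0.250036/0.263236 ≈ 0.950.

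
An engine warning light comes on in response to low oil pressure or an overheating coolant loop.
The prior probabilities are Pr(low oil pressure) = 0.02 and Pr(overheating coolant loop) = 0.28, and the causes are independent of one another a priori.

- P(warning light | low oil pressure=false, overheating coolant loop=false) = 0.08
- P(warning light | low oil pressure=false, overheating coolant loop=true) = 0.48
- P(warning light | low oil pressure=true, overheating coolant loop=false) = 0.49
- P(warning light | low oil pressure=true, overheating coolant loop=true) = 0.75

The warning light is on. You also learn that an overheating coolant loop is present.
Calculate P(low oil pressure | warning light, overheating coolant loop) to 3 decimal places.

P(warning light | overheating coolant loop) = 0.48×0.98 + 0.75×0.02 = 0.470400 + 0.015000 = 0.485400
Of this, 0.015000 comes from 0.75×0.02 (the low oil pressure=true cases).
P(low oil pressure | warning light, overheating coolant loop) = 0.015000 / 0.485400 ≈ 0.031

P(low oil pressure | warning light, overheating coolant loop) ≈ 0.031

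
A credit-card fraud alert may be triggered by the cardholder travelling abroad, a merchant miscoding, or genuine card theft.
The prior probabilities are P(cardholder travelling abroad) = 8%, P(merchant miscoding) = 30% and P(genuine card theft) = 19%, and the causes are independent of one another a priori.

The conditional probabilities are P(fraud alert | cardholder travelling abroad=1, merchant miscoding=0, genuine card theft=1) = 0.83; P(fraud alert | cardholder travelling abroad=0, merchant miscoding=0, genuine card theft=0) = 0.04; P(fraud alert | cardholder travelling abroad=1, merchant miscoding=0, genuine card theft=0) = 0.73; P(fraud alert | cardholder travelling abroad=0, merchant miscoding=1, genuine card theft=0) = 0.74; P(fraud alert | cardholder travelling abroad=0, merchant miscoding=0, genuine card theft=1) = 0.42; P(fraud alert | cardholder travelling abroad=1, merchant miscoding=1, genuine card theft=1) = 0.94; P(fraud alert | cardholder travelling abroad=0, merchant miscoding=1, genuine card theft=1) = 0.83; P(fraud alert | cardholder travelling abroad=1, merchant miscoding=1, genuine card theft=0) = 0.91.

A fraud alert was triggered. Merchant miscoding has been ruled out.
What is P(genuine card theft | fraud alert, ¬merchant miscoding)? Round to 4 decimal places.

P(genuine card theft | fraud alert, ¬merchant miscoding) ≈ 0.5273

P(fraud alert | ¬merchant miscoding) = 0.04*0.92*0.81 + 0.42*0.92*0.19 + 0.73*0.08*0.81 + 0.83*0.08*0.19 = 0.029808 + 0.073416 + 0.047304 + 0.012616 = 0.163144
Of this, 0.086032 comes from 0.073416 + 0.012616 (the genuine card theft=true cases).
P(genuine card theft | fraud alert, ¬merchant miscoding) = 0.086032 / 0.163144 ≈ 0.5273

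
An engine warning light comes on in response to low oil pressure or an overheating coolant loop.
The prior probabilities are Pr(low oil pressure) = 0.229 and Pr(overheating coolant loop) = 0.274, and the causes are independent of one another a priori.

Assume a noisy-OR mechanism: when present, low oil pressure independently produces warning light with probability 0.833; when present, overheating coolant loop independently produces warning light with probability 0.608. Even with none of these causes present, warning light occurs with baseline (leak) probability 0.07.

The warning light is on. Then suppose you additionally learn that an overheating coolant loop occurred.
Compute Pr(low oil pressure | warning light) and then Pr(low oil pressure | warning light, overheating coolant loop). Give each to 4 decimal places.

Pr(low oil pressure | warning light) ≈ 0.5348; Pr(low oil pressure | warning light, overheating coolant loop) ≈ 0.3051

Under noisy-OR, P(warning light | causes) = 1 − (1−0.07)·∏(1−qᵢ) over the active causes.
By total probability over the 4 (low oil pressure, overheating coolant loop) configurations:
  P(warning light) = 0.07×0.771×0.726 + 0.63544×0.771×0.274 + 0.84469×0.229×0.726 + 0.939118×0.229×0.274
        = 0.039182 + 0.134239 + 0.140433 + 0.058926 = 0.372780
Configurations with low oil pressure contribute 0.199359, so
  P(low oil pressure | warning light) = 0.199359 / 0.372780 ≈ 0.5348

Now condition on the additional information:
Enumerate both values of low oil pressure and weight by the priors:
  P(warning light | overheating coolant loop) = 0.63544*0.771 + 0.939118*0.229
        = 0.489924 + 0.215058 = 0.704982
The terms with low oil pressure present sum to 0.215058, so
  P(low oil pressure | warning light, overheating coolant loop) = 0.215058 / 0.704982 ≈ 0.3051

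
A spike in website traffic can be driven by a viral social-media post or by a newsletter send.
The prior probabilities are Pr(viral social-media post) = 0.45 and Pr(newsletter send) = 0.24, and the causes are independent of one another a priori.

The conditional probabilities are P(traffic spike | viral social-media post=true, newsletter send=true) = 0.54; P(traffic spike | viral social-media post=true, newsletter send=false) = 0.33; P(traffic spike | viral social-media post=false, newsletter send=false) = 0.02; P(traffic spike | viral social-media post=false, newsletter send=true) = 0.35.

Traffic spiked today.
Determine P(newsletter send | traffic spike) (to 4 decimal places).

P(traffic spike) = 0.02*0.55*0.76 + 0.35*0.55*0.24 + 0.33*0.45*0.76 + 0.54*0.45*0.24 = 0.008360 + 0.046200 + 0.112860 + 0.058320 = 0.225740
Restricting to configurations with newsletter send present: 0.046200 + 0.058320 = 0.104520.
So P(newsletter send | traffic spike) = 0.104520/0.225740 ≈ 0.4630.

P(newsletter send | traffic spike) ≈ 0.4630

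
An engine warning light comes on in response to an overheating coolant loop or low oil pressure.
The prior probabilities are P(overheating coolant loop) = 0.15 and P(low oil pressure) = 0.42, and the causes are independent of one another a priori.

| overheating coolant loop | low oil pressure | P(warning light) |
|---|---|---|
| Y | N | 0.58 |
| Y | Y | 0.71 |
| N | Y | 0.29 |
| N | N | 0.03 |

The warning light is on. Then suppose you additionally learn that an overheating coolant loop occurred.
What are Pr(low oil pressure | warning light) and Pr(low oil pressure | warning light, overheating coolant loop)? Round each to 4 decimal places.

Pr(low oil pressure | warning light) ≈ 0.6944; Pr(low oil pressure | warning light, overheating coolant loop) ≈ 0.4699

P(warning light) = 0.03×0.85×0.58 + 0.29×0.85×0.42 + 0.58×0.15×0.58 + 0.71×0.15×0.42 = 0.014790 + 0.103530 + 0.050460 + 0.044730 = 0.213510
The low oil pressure-present share is 0.103530 + 0.044730 = 0.148260.
P(low oil pressure | warning light) = 0.148260 / 0.213510 ≈ 0.6944

Now condition on the additional information:
P(warning light | overheating coolant loop) = 0.58*0.58 + 0.71*0.42 = 0.336400 + 0.298200 = 0.634600
Restricting to configurations with low oil pressure present: 0.71*0.42 = 0.298200.
Hence the posterior is 0.298200/0.634600 ≈ 0.4699.
— overheating coolant loop explains away the evidence for low oil pressure.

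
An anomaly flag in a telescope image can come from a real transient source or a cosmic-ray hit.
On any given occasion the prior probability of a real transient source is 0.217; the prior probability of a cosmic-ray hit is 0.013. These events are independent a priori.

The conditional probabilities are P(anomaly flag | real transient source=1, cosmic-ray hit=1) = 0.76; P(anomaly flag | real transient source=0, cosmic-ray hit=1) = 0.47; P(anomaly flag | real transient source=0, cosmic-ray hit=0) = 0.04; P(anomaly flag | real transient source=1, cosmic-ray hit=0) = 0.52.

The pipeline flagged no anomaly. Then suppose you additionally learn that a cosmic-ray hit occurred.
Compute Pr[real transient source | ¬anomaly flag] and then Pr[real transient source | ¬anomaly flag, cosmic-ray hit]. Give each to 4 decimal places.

Pr[real transient source | ¬anomaly flag] ≈ 0.1216; Pr[real transient source | ¬anomaly flag, cosmic-ray hit] ≈ 0.1115

By total probability over the 4 (real transient source, cosmic-ray hit) configurations:
  P(¬anomaly flag) = 0.96*0.783*0.987 + 0.53*0.783*0.013 + 0.48*0.217*0.987 + 0.24*0.217*0.013
        = 0.741908 + 0.005395 + 0.102806 + 0.000677 = 0.850786
Keeping only the real transient source-present terms gives 0.103483, so
  P(real transient source | ¬anomaly flag) = 0.103483 / 0.850786 ≈ 0.1216

Now also conditioning on cosmic-ray hit=true:
Enumerate both values of real transient source and weight by the priors:
  P(¬anomaly flag | cosmic-ray hit) = 0.53×0.783 + 0.24×0.217
        = 0.414990 + 0.052080 = 0.467070
The terms with real transient source present sum to 0.052080, so
  P(real transient source | ¬anomaly flag, cosmic-ray hit) = 0.052080 / 0.467070 ≈ 0.1115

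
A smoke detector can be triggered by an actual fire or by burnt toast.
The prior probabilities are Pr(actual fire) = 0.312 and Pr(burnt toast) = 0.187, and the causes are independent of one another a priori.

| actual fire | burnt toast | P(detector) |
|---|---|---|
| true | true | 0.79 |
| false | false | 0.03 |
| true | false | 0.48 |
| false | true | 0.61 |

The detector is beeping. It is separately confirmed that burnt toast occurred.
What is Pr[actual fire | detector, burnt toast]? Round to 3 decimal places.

Pr[actual fire | detector, burnt toast] ≈ 0.370

For the numerator, keep only actual fire=true terms: 0.79×0.312 = 0.246480
The normalizing constant is 0.61×0.688 + 0.79×0.312 = 0.666160
Posterior = 0.246480 / 0.666160 ≈ 0.370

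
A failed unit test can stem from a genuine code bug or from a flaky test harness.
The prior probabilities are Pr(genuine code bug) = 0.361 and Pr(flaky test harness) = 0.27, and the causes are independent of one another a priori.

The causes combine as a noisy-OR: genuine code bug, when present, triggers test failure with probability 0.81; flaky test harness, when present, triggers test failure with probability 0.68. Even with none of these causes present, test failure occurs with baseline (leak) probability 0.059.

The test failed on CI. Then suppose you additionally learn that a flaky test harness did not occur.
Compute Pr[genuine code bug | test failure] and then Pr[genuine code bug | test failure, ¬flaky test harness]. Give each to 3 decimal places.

Pr[genuine code bug | test failure] ≈ 0.676; Pr[genuine code bug | test failure, ¬flaky test harness] ≈ 0.887

Under noisy-OR, P(test failure | causes) = 1 − (1−0.059)·∏(1−qᵢ) over the active causes.
P(test failure) = 0.059×0.639×0.73 + 0.69888×0.639×0.27 + 0.82121×0.361×0.73 + 0.942787×0.361×0.27 = 0.027522 + 0.120578 + 0.216413 + 0.091893 = 0.456406
Restricting to configurations with genuine code bug present: 0.216413 + 0.091893 = 0.308306.
So P(genuine code bug | test failure) = 0.308306/0.456406 ≈ 0.676.

With the extra evidence:
P(test failure | ¬flaky test harness) = 0.059×0.639 + 0.82121×0.361 = 0.037701 + 0.296457 = 0.334158
Of this, 0.296457 comes from 0.82121×0.361 (the genuine code bug=true cases).
P(genuine code bug | test failure, ¬flaky test harness) = 0.296457 / 0.334158 ≈ 0.887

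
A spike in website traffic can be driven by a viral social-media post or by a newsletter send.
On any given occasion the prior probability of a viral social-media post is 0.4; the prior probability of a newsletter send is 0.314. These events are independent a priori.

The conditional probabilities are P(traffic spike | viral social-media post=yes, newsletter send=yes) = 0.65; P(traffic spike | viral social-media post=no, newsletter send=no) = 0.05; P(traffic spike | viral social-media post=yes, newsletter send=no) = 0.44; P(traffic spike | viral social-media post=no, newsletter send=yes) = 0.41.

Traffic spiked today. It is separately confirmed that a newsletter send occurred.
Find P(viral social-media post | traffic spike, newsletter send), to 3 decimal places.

P(traffic spike | newsletter send) = 0.41·0.6 + 0.65·0.4 = 0.246000 + 0.260000 = 0.506000
Restricting to configurations with viral social-media post present: 0.65·0.4 = 0.260000.
Hence the posterior is 0.260000/0.506000 ≈ 0.514.

P(viral social-media post | traffic spike, newsletter send) ≈ 0.514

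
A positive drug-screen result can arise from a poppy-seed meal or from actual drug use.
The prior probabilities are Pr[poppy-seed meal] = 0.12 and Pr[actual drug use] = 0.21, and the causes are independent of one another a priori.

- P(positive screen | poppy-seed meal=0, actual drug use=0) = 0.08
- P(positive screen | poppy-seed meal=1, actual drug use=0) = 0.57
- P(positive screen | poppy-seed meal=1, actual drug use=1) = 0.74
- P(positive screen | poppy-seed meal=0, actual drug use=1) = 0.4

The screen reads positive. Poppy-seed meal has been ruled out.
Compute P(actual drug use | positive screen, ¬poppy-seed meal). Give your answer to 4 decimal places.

P(actual drug use | positive screen, ¬poppy-seed meal) ≈ 0.5707

P(positive screen | ¬poppy-seed meal) = 0.08*0.79 + 0.4*0.21 = 0.063200 + 0.084000 = 0.147200
The actual drug use-present share is 0.4*0.21 = 0.084000.
Hence the posterior is 0.084000/0.147200 ≈ 0.5707.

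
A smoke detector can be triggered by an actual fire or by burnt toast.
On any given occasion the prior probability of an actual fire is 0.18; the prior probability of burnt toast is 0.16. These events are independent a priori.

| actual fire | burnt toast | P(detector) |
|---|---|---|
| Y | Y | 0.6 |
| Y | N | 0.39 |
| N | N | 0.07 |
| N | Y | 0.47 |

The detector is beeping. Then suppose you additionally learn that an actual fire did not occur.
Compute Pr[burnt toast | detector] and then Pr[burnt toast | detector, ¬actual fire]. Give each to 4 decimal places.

P(detector) = 0.07×0.82×0.84 + 0.47×0.82×0.16 + 0.39×0.18×0.84 + 0.6×0.18×0.16 = 0.048216 + 0.061664 + 0.058968 + 0.017280 = 0.186128
Of this, 0.078944 comes from 0.061664 + 0.017280 (the burnt toast=true cases).
P(burnt toast | detector) = 0.078944 / 0.186128 ≈ 0.4241

Now condition on the additional information:
Numerator (weight on configurations with burnt toast): 0.47×0.16 = 0.075200
Denominator P(detector | ¬actual fire): 0.07×0.84 + 0.47×0.16 = 0.134000
P(burnt toast | detector, ¬actual fire) = 0.075200/0.134000 ≈ 0.5612
Ruling out actual fire raises the posterior on burnt toast — the flip side of explaining away.

Pr[burnt toast | detector] ≈ 0.4241; Pr[burnt toast | detector, ¬actual fire] ≈ 0.5612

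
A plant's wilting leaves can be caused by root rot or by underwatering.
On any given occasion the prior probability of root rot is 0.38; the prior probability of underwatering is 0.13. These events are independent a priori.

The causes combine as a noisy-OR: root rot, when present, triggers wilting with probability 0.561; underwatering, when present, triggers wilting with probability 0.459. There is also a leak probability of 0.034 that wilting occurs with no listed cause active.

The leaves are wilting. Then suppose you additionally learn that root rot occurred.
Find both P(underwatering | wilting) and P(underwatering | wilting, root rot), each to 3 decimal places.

P(underwatering | wilting) ≈ 0.268; P(underwatering | wilting, root rot) ≈ 0.167

Under noisy-OR, P(wilting | causes) = 1 − (1−0.034)·∏(1−qᵢ) over the active causes.
P(wilting) = 0.034*0.62*0.87 + 0.477394*0.62*0.13 + 0.575926*0.38*0.87 + 0.770576*0.38*0.13 = 0.018340 + 0.038478 + 0.190401 + 0.038066 = 0.285285
Restricting to configurations with underwatering present: 0.038478 + 0.038066 = 0.076544.
Hence the posterior is 0.076544/0.285285 ≈ 0.268.

Now also conditioning on root rot=true:
Sum P(wilting|·) weighted by the priors over both values of underwatering:
  P(wilting | root rot) = 0.575926×0.87 + 0.770576×0.13
        = 0.501056 + 0.100175 = 0.601231
Configurations with underwatering contribute 0.100175, so
  P(underwatering | wilting, root rot) = 0.100175 / 0.601231 ≈ 0.167
— root rot explains away the evidence for underwatering.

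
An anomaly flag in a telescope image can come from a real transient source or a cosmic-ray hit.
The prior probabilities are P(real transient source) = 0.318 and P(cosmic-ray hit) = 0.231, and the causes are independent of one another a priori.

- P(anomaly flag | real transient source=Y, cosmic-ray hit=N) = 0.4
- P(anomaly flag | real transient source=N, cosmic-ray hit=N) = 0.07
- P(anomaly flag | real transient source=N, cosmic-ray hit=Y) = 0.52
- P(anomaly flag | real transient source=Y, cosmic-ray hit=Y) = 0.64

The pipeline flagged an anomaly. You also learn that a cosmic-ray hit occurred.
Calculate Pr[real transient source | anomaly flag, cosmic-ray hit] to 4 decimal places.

P(anomaly flag | cosmic-ray hit) = 0.52×0.682 + 0.64×0.318 = 0.354640 + 0.203520 = 0.558160
Restricting to configurations with real transient source present: 0.64×0.318 = 0.203520.
Hence the posterior is 0.203520/0.558160 ≈ 0.3646.

Pr[real transient source | anomaly flag, cosmic-ray hit] ≈ 0.3646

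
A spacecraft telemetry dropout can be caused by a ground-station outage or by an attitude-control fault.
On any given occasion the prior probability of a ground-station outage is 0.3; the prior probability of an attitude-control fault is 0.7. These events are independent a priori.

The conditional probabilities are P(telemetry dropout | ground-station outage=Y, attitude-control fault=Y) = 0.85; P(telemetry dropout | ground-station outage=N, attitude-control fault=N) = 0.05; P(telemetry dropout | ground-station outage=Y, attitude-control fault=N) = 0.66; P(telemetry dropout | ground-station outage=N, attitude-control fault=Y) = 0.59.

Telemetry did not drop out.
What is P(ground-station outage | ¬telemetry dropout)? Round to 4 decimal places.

P(ground-station outage | ¬telemetry dropout) ≈ 0.1343

Sum P(¬telemetry dropout|·) weighted by the priors over the 4 (ground-station outage, attitude-control fault) configurations:
  P(¬telemetry dropout) = 0.95*0.7*0.3 + 0.41*0.7*0.7 + 0.34*0.3*0.3 + 0.15*0.3*0.7
        = 0.199500 + 0.200900 + 0.030600 + 0.031500 = 0.462500
Configurations with ground-station outage contribute 0.062100, so
  P(ground-station outage | ¬telemetry dropout) = 0.062100 / 0.462500 ≈ 0.1343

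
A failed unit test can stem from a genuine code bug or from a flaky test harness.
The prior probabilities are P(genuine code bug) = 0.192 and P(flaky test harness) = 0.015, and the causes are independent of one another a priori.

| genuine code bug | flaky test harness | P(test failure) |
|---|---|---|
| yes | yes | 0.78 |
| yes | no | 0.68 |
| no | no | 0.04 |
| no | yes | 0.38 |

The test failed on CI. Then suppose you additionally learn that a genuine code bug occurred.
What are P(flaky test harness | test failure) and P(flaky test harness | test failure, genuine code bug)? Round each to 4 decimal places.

P(flaky test harness | test failure) ≈ 0.0410; P(flaky test harness | test failure, genuine code bug) ≈ 0.0172

Numerator (weight on configurations with flaky test harness): 0.004606 + 0.002246 = 0.006852
The normalizing constant is 0.04·0.808·0.985 + 0.38·0.808·0.015 + 0.68·0.192·0.985 + 0.78·0.192·0.015 = 0.167289
Posterior = 0.006852 / 0.167289 ≈ 0.0410

With the extra evidence:
P(test failure | genuine code bug) = 0.68*0.985 + 0.78*0.015 = 0.669800 + 0.011700 = 0.681500
The flaky test harness-present share is 0.78*0.015 = 0.011700.
P(flaky test harness | test failure, genuine code bug) = 0.011700 / 0.681500 ≈ 0.0172
The drop from 0.0410 to 0.0172 is the explaining-away (discounting) effect.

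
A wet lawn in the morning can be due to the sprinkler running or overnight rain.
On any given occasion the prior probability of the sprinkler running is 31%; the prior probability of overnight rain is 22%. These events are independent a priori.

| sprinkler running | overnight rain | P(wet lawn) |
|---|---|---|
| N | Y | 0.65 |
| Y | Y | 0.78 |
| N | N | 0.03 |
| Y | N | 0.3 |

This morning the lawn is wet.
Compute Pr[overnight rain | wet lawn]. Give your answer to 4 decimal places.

Pr[overnight rain | wet lawn] ≈ 0.6313

Sum P(wet lawn|·) weighted by the priors over the 4 (sprinkler running, overnight rain) configurations:
  P(wet lawn) = 0.03*0.69*0.78 + 0.65*0.69*0.22 + 0.3*0.31*0.78 + 0.78*0.31*0.22
        = 0.016146 + 0.098670 + 0.072540 + 0.053196 = 0.240552
Configurations with overnight rain contribute 0.151866, so
  P(overnight rain | wet lawn) = 0.151866 / 0.240552 ≈ 0.6313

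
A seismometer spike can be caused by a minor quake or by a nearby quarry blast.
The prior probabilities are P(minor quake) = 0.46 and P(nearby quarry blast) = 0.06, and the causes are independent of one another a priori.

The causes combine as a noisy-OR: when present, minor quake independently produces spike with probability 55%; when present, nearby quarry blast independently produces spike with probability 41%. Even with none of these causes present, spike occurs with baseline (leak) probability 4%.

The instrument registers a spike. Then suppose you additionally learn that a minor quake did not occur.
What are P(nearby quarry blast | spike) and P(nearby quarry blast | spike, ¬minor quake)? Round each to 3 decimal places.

P(nearby quarry blast | spike) ≈ 0.115; P(nearby quarry blast | spike, ¬minor quake) ≈ 0.409

Under noisy-OR, P(spike | causes) = 1 − (1−0.04)·∏(1−qᵢ) over the active causes.
Weight on nearby quarry blast=true, given the evidence: 0.014049 + 0.020565 = 0.034614
Normalizer over all consistent configurations: 0.04·0.54·0.94 + 0.4336·0.54·0.06 + 0.568·0.46·0.94 + 0.74512·0.46·0.06 = 0.300521
Posterior = 0.034614 / 0.300521 ≈ 0.115

Now also conditioning on minor quake≠true:
P(spike | ¬minor quake) = 0.04·0.94 + 0.4336·0.06 = 0.037600 + 0.026016 = 0.063616
Of this, 0.026016 comes from 0.4336·0.06 (the nearby quarry blast=true cases).
So P(nearby quarry blast | spike, ¬minor quake) = 0.026016/0.063616 ≈ 0.409.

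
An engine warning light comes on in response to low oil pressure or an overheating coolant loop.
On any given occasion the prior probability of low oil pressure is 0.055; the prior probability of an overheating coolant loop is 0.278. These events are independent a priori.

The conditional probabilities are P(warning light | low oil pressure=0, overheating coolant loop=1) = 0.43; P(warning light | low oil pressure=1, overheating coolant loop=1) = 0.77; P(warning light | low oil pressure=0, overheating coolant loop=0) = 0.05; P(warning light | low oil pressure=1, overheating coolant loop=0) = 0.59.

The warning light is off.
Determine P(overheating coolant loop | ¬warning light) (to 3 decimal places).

Sum P(¬warning light|·) weighted by the priors over the 4 (low oil pressure, overheating coolant loop) configurations:
  P(¬warning light) = 0.95*0.945*0.722 + 0.57*0.945*0.278 + 0.41*0.055*0.722 + 0.23*0.055*0.278
        = 0.648175 + 0.149745 + 0.016281 + 0.003517 = 0.817718
The terms with overheating coolant loop present sum to 0.153262, so
  P(overheating coolant loop | ¬warning light) = 0.153262 / 0.817718 ≈ 0.187

P(overheating coolant loop | ¬warning light) ≈ 0.187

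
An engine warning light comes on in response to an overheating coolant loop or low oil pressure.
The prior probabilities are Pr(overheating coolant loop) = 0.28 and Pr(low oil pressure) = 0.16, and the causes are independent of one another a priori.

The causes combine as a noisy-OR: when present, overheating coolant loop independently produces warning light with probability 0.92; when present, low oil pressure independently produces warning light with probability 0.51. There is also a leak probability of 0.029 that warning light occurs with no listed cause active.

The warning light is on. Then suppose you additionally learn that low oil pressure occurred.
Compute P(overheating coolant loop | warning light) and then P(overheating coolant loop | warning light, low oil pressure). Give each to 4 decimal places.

Under noisy-OR, P(warning light | causes) = 1 − (1−0.029)·∏(1−qᵢ) over the active causes.
Enumerate the 4 (overheating coolant loop, low oil pressure) configurations and weight by the priors:
  P(warning light) = 0.029*0.72*0.84 + 0.52421*0.72*0.16 + 0.92232*0.28*0.84 + 0.961937*0.28*0.16
        = 0.017539 + 0.060389 + 0.216930 + 0.043095 = 0.337953
Configurations with overheating coolant loop contribute 0.260025, so
  P(overheating coolant loop | warning light) = 0.260025 / 0.337953 ≈ 0.7694

With the extra evidence:
By total probability over both values of overheating coolant loop:
  P(warning light | low oil pressure) = 0.52421*0.72 + 0.961937*0.28
        = 0.377431 + 0.269342 = 0.646773
Keeping only the overheating coolant loop-present terms gives 0.269342, so
  P(overheating coolant loop | warning light, low oil pressure) = 0.269342 / 0.646773 ≈ 0.4164
— low oil pressure explains away the evidence for overheating coolant loop.

P(overheating coolant loop | warning light) ≈ 0.7694; P(overheating coolant loop | warning light, low oil pressure) ≈ 0.4164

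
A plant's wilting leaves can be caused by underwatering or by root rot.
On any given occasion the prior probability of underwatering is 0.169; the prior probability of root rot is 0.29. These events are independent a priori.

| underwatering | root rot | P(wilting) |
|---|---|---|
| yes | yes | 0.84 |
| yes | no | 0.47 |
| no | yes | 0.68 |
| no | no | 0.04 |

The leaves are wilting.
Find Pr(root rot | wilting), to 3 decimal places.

P(wilting) = 0.04·0.831·0.71 + 0.68·0.831·0.29 + 0.47·0.169·0.71 + 0.84·0.169·0.29 = 0.023600 + 0.163873 + 0.056395 + 0.041168 = 0.285036
The root rot-present share is 0.163873 + 0.041168 = 0.205041.
P(root rot | wilting) = 0.205041 / 0.285036 ≈ 0.719

Pr(root rot | wilting) ≈ 0.719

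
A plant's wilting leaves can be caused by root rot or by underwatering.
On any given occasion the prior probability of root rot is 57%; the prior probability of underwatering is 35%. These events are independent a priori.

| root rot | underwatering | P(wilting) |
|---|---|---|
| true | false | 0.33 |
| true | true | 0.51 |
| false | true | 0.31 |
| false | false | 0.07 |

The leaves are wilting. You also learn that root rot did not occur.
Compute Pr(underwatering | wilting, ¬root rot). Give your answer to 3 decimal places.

By total probability over both values of underwatering:
  P(wilting | ¬root rot) = 0.07·0.65 + 0.31·0.35
        = 0.045500 + 0.108500 = 0.154000
The terms with underwatering present sum to 0.108500, so
  P(underwatering | wilting, ¬root rot) = 0.108500 / 0.154000 ≈ 0.705

Pr(underwatering | wilting, ¬root rot) ≈ 0.705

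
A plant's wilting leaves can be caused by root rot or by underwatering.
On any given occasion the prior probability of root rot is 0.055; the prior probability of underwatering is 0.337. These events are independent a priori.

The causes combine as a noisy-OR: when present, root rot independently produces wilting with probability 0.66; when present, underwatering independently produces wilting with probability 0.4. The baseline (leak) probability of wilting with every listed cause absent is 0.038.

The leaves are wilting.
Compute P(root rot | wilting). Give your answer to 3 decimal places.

P(root rot | wilting) ≈ 0.199

Under noisy-OR, P(wilting | causes) = 1 − (1−0.038)·∏(1−qᵢ) over the active causes.
Enumerate the 4 (root rot, underwatering) configurations and weight by the priors:
  P(wilting) = 0.038·0.945·0.663 + 0.4228·0.945·0.337 + 0.67292·0.055·0.663 + 0.803752·0.055·0.337
        = 0.023808 + 0.134647 + 0.024538 + 0.014898 = 0.197891
The terms with root rot present sum to 0.039436, so
  P(root rot | wilting) = 0.039436 / 0.197891 ≈ 0.199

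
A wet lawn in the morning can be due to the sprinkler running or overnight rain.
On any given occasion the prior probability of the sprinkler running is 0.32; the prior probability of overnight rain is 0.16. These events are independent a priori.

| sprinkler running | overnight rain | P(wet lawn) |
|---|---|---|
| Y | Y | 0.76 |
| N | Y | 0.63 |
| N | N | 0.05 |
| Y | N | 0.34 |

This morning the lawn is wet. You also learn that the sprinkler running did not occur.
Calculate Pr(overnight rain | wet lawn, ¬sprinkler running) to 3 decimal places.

P(wet lawn | ¬sprinkler running) = 0.05×0.84 + 0.63×0.16 = 0.042000 + 0.100800 = 0.142800
Of this, 0.100800 comes from 0.63×0.16 (the overnight rain=true cases).
P(overnight rain | wet lawn, ¬sprinkler running) = 0.100800 / 0.142800 ≈ 0.706

Pr(overnight rain | wet lawn, ¬sprinkler running) ≈ 0.706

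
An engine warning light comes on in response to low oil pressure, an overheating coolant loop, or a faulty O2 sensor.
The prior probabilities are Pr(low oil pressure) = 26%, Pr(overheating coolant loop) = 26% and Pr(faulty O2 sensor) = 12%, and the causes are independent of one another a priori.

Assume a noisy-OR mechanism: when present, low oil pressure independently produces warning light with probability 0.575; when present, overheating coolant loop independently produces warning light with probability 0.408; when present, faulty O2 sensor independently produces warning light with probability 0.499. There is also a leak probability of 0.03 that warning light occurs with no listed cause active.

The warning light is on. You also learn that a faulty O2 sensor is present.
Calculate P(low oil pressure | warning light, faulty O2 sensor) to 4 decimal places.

P(low oil pressure | warning light, faulty O2 sensor) ≈ 0.3362

Under noisy-OR, P(warning light | causes) = 1 − (1−0.03)·∏(1−qᵢ) over the active causes.
Sum P(warning light|·) weighted by the priors over the 4 (low oil pressure, overheating coolant loop) configurations:
  P(warning light | faulty O2 sensor) = 0.51403×0.74×0.74 + 0.712306×0.74×0.26 + 0.793463×0.26×0.74 + 0.87773×0.26×0.26
        = 0.281483 + 0.137048 + 0.152662 + 0.059335 = 0.630528
Keeping only the low oil pressure-present terms gives 0.211997, so
  P(low oil pressure | warning light, faulty O2 sensor) = 0.211997 / 0.630528 ≈ 0.3362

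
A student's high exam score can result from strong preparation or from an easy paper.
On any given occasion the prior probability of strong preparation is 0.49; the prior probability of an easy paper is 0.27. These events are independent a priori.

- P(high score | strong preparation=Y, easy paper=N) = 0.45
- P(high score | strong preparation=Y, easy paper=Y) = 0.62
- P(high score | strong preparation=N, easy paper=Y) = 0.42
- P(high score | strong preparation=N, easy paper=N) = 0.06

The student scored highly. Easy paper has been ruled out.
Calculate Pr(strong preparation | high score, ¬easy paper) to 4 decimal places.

Pr(strong preparation | high score, ¬easy paper) ≈ 0.8781

Numerator (weight on configurations with strong preparation): 0.45*0.49 = 0.220500
The normalizing constant is 0.06*0.51 + 0.45*0.49 = 0.251100
Posterior = 0.220500 / 0.251100 ≈ 0.8781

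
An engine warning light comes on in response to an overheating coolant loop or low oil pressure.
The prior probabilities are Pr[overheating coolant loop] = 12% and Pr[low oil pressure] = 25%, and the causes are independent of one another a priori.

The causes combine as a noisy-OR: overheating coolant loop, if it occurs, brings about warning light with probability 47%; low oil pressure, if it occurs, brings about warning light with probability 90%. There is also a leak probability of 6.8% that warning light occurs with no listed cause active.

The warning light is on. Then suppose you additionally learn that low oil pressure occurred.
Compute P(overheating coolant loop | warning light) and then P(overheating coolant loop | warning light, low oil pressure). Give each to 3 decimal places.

Under noisy-OR, P(warning light | causes) = 1 − (1−0.068)·∏(1−qᵢ) over the active causes.
P(warning light) = 0.068×0.88×0.75 + 0.9068×0.88×0.25 + 0.50604×0.12×0.75 + 0.950604×0.12×0.25 = 0.044880 + 0.199496 + 0.045544 + 0.028518 = 0.318438
The overheating coolant loop-present share is 0.045544 + 0.028518 = 0.074062.
P(overheating coolant loop | warning light) = 0.074062 / 0.318438 ≈ 0.233

Now also conditioning on low oil pressure=true:
P(warning light | low oil pressure) = 0.9068·0.88 + 0.950604·0.12 = 0.797984 + 0.114072 = 0.912056
The overheating coolant loop-present share is 0.950604·0.12 = 0.114072.
P(overheating coolant loop | warning light, low oil pressure) = 0.114072 / 0.912056 ≈ 0.125
— low oil pressure explains away the evidence for overheating coolant loop.

P(overheating coolant loop | warning light) ≈ 0.233; P(overheating coolant loop | warning light, low oil pressure) ≈ 0.125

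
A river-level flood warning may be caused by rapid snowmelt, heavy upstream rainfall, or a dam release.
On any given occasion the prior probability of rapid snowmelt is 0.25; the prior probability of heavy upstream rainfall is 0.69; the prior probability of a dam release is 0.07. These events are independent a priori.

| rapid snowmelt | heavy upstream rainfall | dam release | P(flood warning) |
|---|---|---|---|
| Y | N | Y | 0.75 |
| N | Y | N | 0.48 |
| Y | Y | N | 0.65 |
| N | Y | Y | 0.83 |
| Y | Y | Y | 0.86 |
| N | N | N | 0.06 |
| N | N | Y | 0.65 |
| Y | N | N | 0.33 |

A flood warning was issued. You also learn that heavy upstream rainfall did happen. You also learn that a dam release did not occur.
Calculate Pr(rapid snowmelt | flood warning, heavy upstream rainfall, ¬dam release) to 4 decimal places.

Weight on rapid snowmelt=true, given the evidence: 0.65*0.25 = 0.162500
Normalizer over all consistent configurations: 0.48*0.75 + 0.65*0.25 = 0.522500
P(rapid snowmelt | flood warning, heavy upstream rainfall, ¬dam release) = 0.162500/0.522500 ≈ 0.3110

Pr(rapid snowmelt | flood warning, heavy upstream rainfall, ¬dam release) ≈ 0.3110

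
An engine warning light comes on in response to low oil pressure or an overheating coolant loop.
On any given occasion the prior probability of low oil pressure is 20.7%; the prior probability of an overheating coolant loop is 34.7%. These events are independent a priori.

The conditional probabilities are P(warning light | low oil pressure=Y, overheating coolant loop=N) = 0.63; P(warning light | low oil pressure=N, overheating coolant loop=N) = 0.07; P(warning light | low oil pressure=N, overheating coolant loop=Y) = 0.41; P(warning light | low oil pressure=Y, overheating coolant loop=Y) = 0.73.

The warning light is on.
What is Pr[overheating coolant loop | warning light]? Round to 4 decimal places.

P(warning light) = 0.07·0.793·0.653 + 0.41·0.793·0.347 + 0.63·0.207·0.653 + 0.73·0.207·0.347 = 0.036248 + 0.112820 + 0.085158 + 0.052435 = 0.286661
The overheating coolant loop-present share is 0.112820 + 0.052435 = 0.165255.
Hence the posterior is 0.165255/0.286661 ≈ 0.5765.

Pr[overheating coolant loop | warning light] ≈ 0.5765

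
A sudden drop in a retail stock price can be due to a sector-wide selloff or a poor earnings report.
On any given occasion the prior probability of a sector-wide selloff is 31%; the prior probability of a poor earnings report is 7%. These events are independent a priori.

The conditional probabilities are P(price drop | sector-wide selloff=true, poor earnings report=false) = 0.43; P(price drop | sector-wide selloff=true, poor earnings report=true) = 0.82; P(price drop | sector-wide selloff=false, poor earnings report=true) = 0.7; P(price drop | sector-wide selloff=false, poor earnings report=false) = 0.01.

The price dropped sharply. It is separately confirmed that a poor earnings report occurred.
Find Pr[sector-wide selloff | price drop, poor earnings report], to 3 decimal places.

P(price drop | poor earnings report) = 0.7×0.69 + 0.82×0.31 = 0.483000 + 0.254200 = 0.737200
The sector-wide selloff-present share is 0.82×0.31 = 0.254200.
So P(sector-wide selloff | price drop, poor earnings report) = 0.254200/0.737200 ≈ 0.345.

Pr[sector-wide selloff | price drop, poor earnings report] ≈ 0.345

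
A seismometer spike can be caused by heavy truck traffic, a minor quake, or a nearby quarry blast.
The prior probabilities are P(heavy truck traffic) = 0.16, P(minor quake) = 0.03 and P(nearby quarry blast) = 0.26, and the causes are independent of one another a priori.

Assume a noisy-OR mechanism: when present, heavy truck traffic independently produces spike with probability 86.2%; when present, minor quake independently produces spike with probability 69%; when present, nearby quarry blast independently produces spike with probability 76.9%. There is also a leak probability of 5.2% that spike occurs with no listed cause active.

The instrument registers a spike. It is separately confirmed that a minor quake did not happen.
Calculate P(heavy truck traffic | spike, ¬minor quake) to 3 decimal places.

P(heavy truck traffic | spike, ¬minor quake) ≈ 0.414

Under noisy-OR, P(spike | causes) = 1 − (1−0.052)·∏(1−qᵢ) over the active causes.
By total probability over the 4 (heavy truck traffic, nearby quarry blast) configurations:
  P(spike | ¬minor quake) = 0.052·0.84·0.74 + 0.781012·0.84·0.26 + 0.869176·0.16·0.74 + 0.96978·0.16·0.26
        = 0.032323 + 0.170573 + 0.102910 + 0.040343 = 0.346149
Configurations with heavy truck traffic contribute 0.143253, so
  P(heavy truck traffic | spike, ¬minor quake) = 0.143253 / 0.346149 ≈ 0.414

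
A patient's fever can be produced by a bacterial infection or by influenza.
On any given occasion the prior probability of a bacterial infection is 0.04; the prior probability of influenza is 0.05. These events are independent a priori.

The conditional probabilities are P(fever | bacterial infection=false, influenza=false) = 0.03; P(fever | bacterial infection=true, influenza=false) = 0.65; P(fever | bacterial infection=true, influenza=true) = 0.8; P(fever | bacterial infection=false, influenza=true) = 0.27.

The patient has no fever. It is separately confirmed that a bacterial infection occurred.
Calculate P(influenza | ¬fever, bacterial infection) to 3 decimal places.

P(influenza | ¬fever, bacterial infection) ≈ 0.029

P(¬fever | bacterial infection) = 0.35×0.95 + 0.2×0.05 = 0.332500 + 0.010000 = 0.342500
Restricting to configurations with influenza present: 0.2×0.05 = 0.010000.
P(influenza | ¬fever, bacterial infection) = 0.010000 / 0.342500 ≈ 0.029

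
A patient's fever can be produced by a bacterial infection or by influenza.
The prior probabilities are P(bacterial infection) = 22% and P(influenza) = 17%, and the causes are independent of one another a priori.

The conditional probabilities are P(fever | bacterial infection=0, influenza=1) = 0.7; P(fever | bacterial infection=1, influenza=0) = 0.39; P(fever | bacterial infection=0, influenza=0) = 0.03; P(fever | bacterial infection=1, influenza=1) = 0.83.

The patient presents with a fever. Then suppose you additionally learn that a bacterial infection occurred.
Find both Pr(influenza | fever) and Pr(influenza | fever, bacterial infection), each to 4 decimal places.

P(fever) = 0.03×0.78×0.83 + 0.7×0.78×0.17 + 0.39×0.22×0.83 + 0.83×0.22×0.17 = 0.019422 + 0.092820 + 0.071214 + 0.031042 = 0.214498
Of this, 0.123862 comes from 0.092820 + 0.031042 (the influenza=true cases).
Hence the posterior is 0.123862/0.214498 ≈ 0.5775.

Now also conditioning on bacterial infection=true:
Numerator (weight on configurations with influenza): 0.83*0.17 = 0.141100
Denominator P(fever | bacterial infection): 0.39*0.83 + 0.83*0.17 = 0.464800
Posterior = 0.141100 / 0.464800 ≈ 0.3036
Conditioning on bacterial infection lowers the posterior on influenza: the classic explaining-away effect in a common-effect structure.

Pr(influenza | fever) ≈ 0.5775; Pr(influenza | fever, bacterial infection) ≈ 0.3036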